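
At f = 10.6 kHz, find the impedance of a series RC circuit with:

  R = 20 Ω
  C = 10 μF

Step 1 — Angular frequency: ω = 2π·f = 2π·1.06e+04 = 6.66e+04 rad/s.
Step 2 — Component impedances:
  R: Z = R = 20 Ω
  C: Z = 1/(jωC) = -j/(ω·C) = 0 - j1.501 Ω
Step 3 — Series combination: Z_total = R + C = 20 - j1.501 Ω = 20.06∠-4.3° Ω.

Z = 20 - j1.501 Ω = 20.06∠-4.3° Ω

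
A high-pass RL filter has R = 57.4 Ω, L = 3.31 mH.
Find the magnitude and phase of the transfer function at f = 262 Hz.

Step 1 — Angular frequency: ω = 2π·262 = 1646 rad/s.
Step 2 — Transfer function: H(jω) = jωL/(R + jωL).
Step 3 — Numerator jωL = j·5.449; denominator R + jωL = 57.4 + j5.449.
Step 4 — H = 0.008931 + j0.09408.
Step 5 — Magnitude: |H| = 0.0945 (-20.5 dB); phase: φ = 84.6°.

|H| = 0.0945 (-20.5 dB), φ = 84.6°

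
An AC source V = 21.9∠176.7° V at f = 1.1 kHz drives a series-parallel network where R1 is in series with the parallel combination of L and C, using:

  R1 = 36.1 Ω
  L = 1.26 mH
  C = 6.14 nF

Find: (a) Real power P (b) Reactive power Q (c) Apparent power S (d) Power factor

Step 1 — Angular frequency: ω = 2π·f = 2π·1100 = 6912 rad/s.
Step 2 — Component impedances:
  R1: Z = R = 36.1 Ω
  L: Z = jωL = j·6912·0.00126 = 0 + j8.708 Ω
  C: Z = 1/(jωC) = -j/(ω·C) = 0 - j2.356e+04 Ω
Step 3 — Parallel branch: L || C = 1/(1/L + 1/C) = 0 + j8.712 Ω.
Step 4 — Series with R1: Z_total = R1 + (L || C) = 36.1 + j8.712 Ω = 37.14∠13.6° Ω.
Step 5 — Source phasor: V = 21.9∠176.7° V = -21.86 + j1.261 V.
Step 6 — Current: I = V / Z = -0.5643 + j0.1711 A = 0.5897∠163.1° A.
Step 7 — Complex power: S = V·I* = 12.55 + j3.03 VA.
Step 8 — Real power: P = Re(S) = 12.55 W.
Step 9 — Reactive power: Q = Im(S) = 3.03 VAR.
Step 10 — Apparent power: |S| = 12.91 VA.
Step 11 — Power factor: PF = P/|S| = 0.9721 (lagging).

(a) P = 12.55 W  (b) Q = 3.03 VAR  (c) S = 12.91 VA  (d) PF = 0.9721 (lagging)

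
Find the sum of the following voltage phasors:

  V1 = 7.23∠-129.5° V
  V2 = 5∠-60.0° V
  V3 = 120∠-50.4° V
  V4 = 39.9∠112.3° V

Step 1 — Convert each phasor to rectangular form:
  V1 = 7.23·(cos(-129.5°) + j·sin(-129.5°)) = -4.599 - j5.579 V
  V2 = 5·(cos(-60.0°) + j·sin(-60.0°)) = 2.5 - j4.33 V
  V3 = 120·(cos(-50.4°) + j·sin(-50.4°)) = 76.49 - j92.46 V
  V4 = 39.9·(cos(112.3°) + j·sin(112.3°)) = -15.14 + j36.92 V
Step 2 — Sum components: V_total = 59.25 - j65.45 V.
Step 3 — Convert to polar: |V_total| = 88.29 V, ∠V_total = -47.8°.

V_total = 88.29∠-47.8° V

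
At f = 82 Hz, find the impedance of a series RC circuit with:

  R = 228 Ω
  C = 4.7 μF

Step 1 — Angular frequency: ω = 2π·f = 2π·82 = 515.2 rad/s.
Step 2 — Component impedances:
  R: Z = R = 228 Ω
  C: Z = 1/(jωC) = -j/(ω·C) = 0 - j413 Ω
Step 3 — Series combination: Z_total = R + C = 228 - j413 Ω = 471.7∠-61.1° Ω.

Z = 228 - j413 Ω = 471.7∠-61.1° Ω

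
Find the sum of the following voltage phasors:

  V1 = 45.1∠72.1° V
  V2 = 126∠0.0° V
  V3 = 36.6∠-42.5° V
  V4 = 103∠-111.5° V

Step 1 — Convert each phasor to rectangular form:
  V1 = 45.1·(cos(72.1°) + j·sin(72.1°)) = 13.86 + j42.92 V
  V2 = 126·(cos(0.0°) + j·sin(0.0°)) = 126 V
  V3 = 36.6·(cos(-42.5°) + j·sin(-42.5°)) = 26.98 - j24.73 V
  V4 = 103·(cos(-111.5°) + j·sin(-111.5°)) = -37.75 - j95.83 V
Step 2 — Sum components: V_total = 129.1 - j77.64 V.
Step 3 — Convert to polar: |V_total| = 150.6 V, ∠V_total = -31.0°.

V_total = 150.6∠-31.0° V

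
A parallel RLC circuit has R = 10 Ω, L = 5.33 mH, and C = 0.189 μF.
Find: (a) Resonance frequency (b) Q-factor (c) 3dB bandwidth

Step 1 — Resonance: ω₀ = 1/√(LC) = 1/√(0.00533·1.89e-07) = 3.151e+04 rad/s.
Step 2 — f₀ = ω₀/(2π) = 5014 Hz.
Step 3 — Parallel Q: Q = R/(ω₀L) = 10/(3.151e+04·0.00533) = 0.05955.
Step 4 — Bandwidth: Δω = ω₀/Q = 5.291e+05 rad/s; BW = Δω/(2π) = 8.421e+04 Hz.

(a) f₀ = 5014 Hz  (b) Q = 0.05955  (c) BW = 8.421e+04 Hz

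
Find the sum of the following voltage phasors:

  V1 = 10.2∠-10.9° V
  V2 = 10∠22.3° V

Step 1 — Convert each phasor to rectangular form:
  V1 = 10.2·(cos(-10.9°) + j·sin(-10.9°)) = 10.02 - j1.929 V
  V2 = 10·(cos(22.3°) + j·sin(22.3°)) = 9.252 + j3.795 V
Step 2 — Sum components: V_total = 19.27 + j1.866 V.
Step 3 — Convert to polar: |V_total| = 19.36 V, ∠V_total = 5.5°.

V_total = 19.36∠5.5° V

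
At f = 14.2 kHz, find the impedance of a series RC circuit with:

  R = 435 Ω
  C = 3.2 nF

Step 1 — Angular frequency: ω = 2π·f = 2π·1.42e+04 = 8.922e+04 rad/s.
Step 2 — Component impedances:
  R: Z = R = 435 Ω
  C: Z = 1/(jωC) = -j/(ω·C) = 0 - j3503 Ω
Step 3 — Series combination: Z_total = R + C = 435 - j3503 Ω = 3529∠-82.9° Ω.

Z = 435 - j3503 Ω = 3529∠-82.9° Ω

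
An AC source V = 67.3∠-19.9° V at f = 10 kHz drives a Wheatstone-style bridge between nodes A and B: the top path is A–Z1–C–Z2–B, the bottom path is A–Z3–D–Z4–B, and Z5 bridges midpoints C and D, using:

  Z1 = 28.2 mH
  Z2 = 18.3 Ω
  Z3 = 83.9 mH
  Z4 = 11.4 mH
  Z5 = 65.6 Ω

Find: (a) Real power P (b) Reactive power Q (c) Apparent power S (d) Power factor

Step 1 — Angular frequency: ω = 2π·f = 2π·1e+04 = 6.283e+04 rad/s.
Step 2 — Component impedances:
  Z1: Z = jωL = j·6.283e+04·0.0282 = 0 + j1772 Ω
  Z2: Z = R = 18.3 Ω
  Z3: Z = jωL = j·6.283e+04·0.0839 = 0 + j5272 Ω
  Z4: Z = jωL = j·6.283e+04·0.0114 = 0 + j716.3 Ω
  Z5: Z = R = 65.6 Ω
Step 3 — Bridge requires nodal analysis (the Z5 bridge couples midpoints C and D, so the two paths cannot be reduced to a simple series/parallel combination). Setting node B to ground and injecting 1 A at node A, the 3-node admittance system at A, C, D solves to V_A = Z_AB = 22.24 + j1328 Ω = 1328∠89.0° Ω.
Step 4 — Source phasor: V = 67.3∠-19.9° V = 63.28 - j22.91 V.
Step 5 — Current: I = V / Z = -0.01645 - j0.04793 A = 0.05068∠-108.9° A.
Step 6 — Complex power: S = V·I* = 0.05712 + j3.41 VA.
Step 7 — Real power: P = Re(S) = 0.05712 W.
Step 8 — Reactive power: Q = Im(S) = 3.41 VAR.
Step 9 — Apparent power: |S| = 3.411 VA.
Step 10 — Power factor: PF = P/|S| = 0.01675 (lagging).

(a) P = 0.05712 W  (b) Q = 3.41 VAR  (c) S = 3.411 VA  (d) PF = 0.01675 (lagging)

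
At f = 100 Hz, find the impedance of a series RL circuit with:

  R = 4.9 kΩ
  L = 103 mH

Step 1 — Angular frequency: ω = 2π·f = 2π·100 = 628.3 rad/s.
Step 2 — Component impedances:
  R: Z = R = 4900 Ω
  L: Z = jωL = j·628.3·0.103 = 0 + j64.72 Ω
Step 3 — Series combination: Z_total = R + L = 4900 + j64.72 Ω = 4900∠0.8° Ω.

Z = 4900 + j64.72 Ω = 4900∠0.8° Ω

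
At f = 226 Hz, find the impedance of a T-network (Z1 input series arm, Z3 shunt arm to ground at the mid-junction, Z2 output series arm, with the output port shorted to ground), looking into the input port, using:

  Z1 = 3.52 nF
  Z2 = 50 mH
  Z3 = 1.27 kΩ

Step 1 — Angular frequency: ω = 2π·f = 2π·226 = 1420 rad/s.
Step 2 — Component impedances:
  Z1: Z = 1/(jωC) = -j/(ω·C) = 0 - j2.001e+05 Ω
  Z2: Z = jωL = j·1420·0.05 = 0 + j71 Ω
  Z3: Z = R = 1270 Ω
Step 3 — With the output port shorted to ground, the output series arm Z2 runs from the junction to ground; the shunt arm Z3 also runs from the junction to ground. They appear in parallel: Z3 || Z2 = 3.957 + j70.78 Ω.
Step 4 — Series with input arm Z1: Z_in = Z1 + (Z3 || Z2) = 3.957 - j2e+05 Ω = 2e+05∠-90.0° Ω.

Z = 3.957 - j2e+05 Ω = 2e+05∠-90.0° Ω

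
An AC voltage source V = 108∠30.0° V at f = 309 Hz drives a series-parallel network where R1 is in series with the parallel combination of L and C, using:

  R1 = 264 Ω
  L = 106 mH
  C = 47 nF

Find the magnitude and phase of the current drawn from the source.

Step 1 — Angular frequency: ω = 2π·f = 2π·309 = 1942 rad/s.
Step 2 — Component impedances:
  R1: Z = R = 264 Ω
  L: Z = jωL = j·1942·0.106 = 0 + j205.8 Ω
  C: Z = 1/(jωC) = -j/(ω·C) = 0 - j1.096e+04 Ω
Step 3 — Parallel branch: L || C = 1/(1/L + 1/C) = 0 + j209.7 Ω.
Step 4 — Series with R1: Z_total = R1 + (L || C) = 264 + j209.7 Ω = 337.2∠38.5° Ω.
Step 5 — Source phasor: V = 108∠30.0° V = 93.53 + j54 V.
Step 6 — Ohm's law: I = V / Z_total = (93.53 + j54) / (264 + j209.7) = 0.3168 - j0.04716 A.
Step 7 — Convert to polar: |I| = 0.3203 A, ∠I = -8.5°.

I = 0.3203∠-8.5° A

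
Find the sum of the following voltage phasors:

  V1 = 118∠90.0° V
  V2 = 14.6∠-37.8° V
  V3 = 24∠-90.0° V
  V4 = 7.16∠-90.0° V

Step 1 — Convert each phasor to rectangular form:
  V1 = 118·(cos(90.0°) + j·sin(90.0°)) = 0 + j118 V
  V2 = 14.6·(cos(-37.8°) + j·sin(-37.8°)) = 11.54 - j8.948 V
  V3 = 24·(cos(-90.0°) + j·sin(-90.0°)) = 0 - j24 V
  V4 = 7.16·(cos(-90.0°) + j·sin(-90.0°)) = 0 - j7.16 V
Step 2 — Sum components: V_total = 11.54 + j77.89 V.
Step 3 — Convert to polar: |V_total| = 78.74 V, ∠V_total = 81.6°.

V_total = 78.74∠81.6° V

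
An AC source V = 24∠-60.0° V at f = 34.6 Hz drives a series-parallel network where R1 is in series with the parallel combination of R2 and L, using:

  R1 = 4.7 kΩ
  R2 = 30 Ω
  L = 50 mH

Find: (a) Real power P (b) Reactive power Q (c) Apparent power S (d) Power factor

Step 1 — Angular frequency: ω = 2π·f = 2π·34.6 = 217.4 rad/s.
Step 2 — Component impedances:
  R1: Z = R = 4700 Ω
  R2: Z = R = 30 Ω
  L: Z = jωL = j·217.4·0.05 = 0 + j10.87 Ω
Step 3 — Parallel branch: R2 || L = 1/(1/R2 + 1/L) = 3.481 + j9.608 Ω.
Step 4 — Series with R1: Z_total = R1 + (R2 || L) = 4703 + j9.608 Ω = 4703∠0.1° Ω.
Step 5 — Source phasor: V = 24∠-60.0° V = 12 - j20.78 V.
Step 6 — Current: I = V / Z = 0.002542 - j0.004424 A = 0.005103∠-60.1° A.
Step 7 — Complex power: S = V·I* = 0.1225 + j0.0002502 VA.
Step 8 — Real power: P = Re(S) = 0.1225 W.
Step 9 — Reactive power: Q = Im(S) = 0.0002502 VAR.
Step 10 — Apparent power: |S| = 0.1225 VA.
Step 11 — Power factor: PF = P/|S| = 1 (lagging).

(a) P = 0.1225 W  (b) Q = 0.0002502 VAR  (c) S = 0.1225 VA  (d) PF = 1 (lagging)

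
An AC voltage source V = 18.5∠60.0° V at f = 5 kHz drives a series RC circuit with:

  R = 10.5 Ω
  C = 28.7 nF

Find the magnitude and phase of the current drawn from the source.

Step 1 — Angular frequency: ω = 2π·f = 2π·5000 = 3.142e+04 rad/s.
Step 2 — Component impedances:
  R: Z = R = 10.5 Ω
  C: Z = 1/(jωC) = -j/(ω·C) = 0 - j1109 Ω
Step 3 — Series combination: Z_total = R + C = 10.5 - j1109 Ω = 1109∠-89.5° Ω.
Step 4 — Source phasor: V = 18.5∠60.0° V = 9.25 + j16.02 V.
Step 5 — Ohm's law: I = V / Z_total = (9.25 + j16.02) / (10.5 - j1109) = -0.01437 + j0.008476 A.
Step 6 — Convert to polar: |I| = 0.01668 A, ∠I = 149.5°.

I = 0.01668∠149.5° A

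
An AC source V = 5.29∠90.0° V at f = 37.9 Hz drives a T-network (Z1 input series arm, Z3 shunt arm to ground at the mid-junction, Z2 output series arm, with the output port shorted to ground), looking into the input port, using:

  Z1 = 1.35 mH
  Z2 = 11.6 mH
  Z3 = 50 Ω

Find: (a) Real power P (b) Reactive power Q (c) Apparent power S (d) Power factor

Step 1 — Angular frequency: ω = 2π·f = 2π·37.9 = 238.1 rad/s.
Step 2 — Component impedances:
  Z1: Z = jωL = j·238.1·0.00135 = 0 + j0.3215 Ω
  Z2: Z = jωL = j·238.1·0.0116 = 0 + j2.762 Ω
  Z3: Z = R = 50 Ω
Step 3 — With the output port shorted to ground, the output series arm Z2 runs from the junction to ground; the shunt arm Z3 also runs from the junction to ground. They appear in parallel: Z3 || Z2 = 0.1521 + j2.754 Ω.
Step 4 — Series with input arm Z1: Z_in = Z1 + (Z3 || Z2) = 0.1521 + j3.075 Ω = 3.079∠87.2° Ω.
Step 5 — Source phasor: V = 5.29∠90.0° V = 0 + j5.29 V.
Step 6 — Current: I = V / Z = 1.716 + j0.08489 A = 1.718∠2.8° A.
Step 7 — Complex power: S = V·I* = 0.4491 + j9.077 VA.
Step 8 — Real power: P = Re(S) = 0.4491 W.
Step 9 — Reactive power: Q = Im(S) = 9.077 VAR.
Step 10 — Apparent power: |S| = 9.088 VA.
Step 11 — Power factor: PF = P/|S| = 0.04941 (lagging).

(a) P = 0.4491 W  (b) Q = 9.077 VAR  (c) S = 9.088 VA  (d) PF = 0.04941 (lagging)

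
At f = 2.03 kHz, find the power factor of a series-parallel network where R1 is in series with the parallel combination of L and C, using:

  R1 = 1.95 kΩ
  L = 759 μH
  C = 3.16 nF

Step 1 — Angular frequency: ω = 2π·f = 2π·2030 = 1.275e+04 rad/s.
Step 2 — Component impedances:
  R1: Z = R = 1950 Ω
  L: Z = jωL = j·1.275e+04·0.000759 = 0 + j9.681 Ω
  C: Z = 1/(jωC) = -j/(ω·C) = 0 - j2.481e+04 Ω
Step 3 — Parallel branch: L || C = 1/(1/L + 1/C) = 0 + j9.685 Ω.
Step 4 — Series with R1: Z_total = R1 + (L || C) = 1950 + j9.685 Ω = 1950∠0.3° Ω.
Step 5 — Power factor: PF = cos(φ) = Re(Z)/|Z| = 1950/1950 = 1.
Step 6 — Type: Im(Z) = 9.685 ⇒ lagging (phase φ = 0.3°).

PF = 1 (lagging, φ = 0.3°)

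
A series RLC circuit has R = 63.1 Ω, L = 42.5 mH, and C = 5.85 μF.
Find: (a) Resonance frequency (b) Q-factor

Step 1 — Resonance condition Im(Z)=0 gives ω₀ = 1/√(LC).
Step 2 — ω₀ = 1/√(0.0425·5.85e-06) = 2006 rad/s.
Step 3 — f₀ = ω₀/(2π) = 319.2 Hz.
Step 4 — Series Q: Q = ω₀L/R = 2006·0.0425/63.1 = 1.351.

(a) f₀ = 319.2 Hz  (b) Q = 1.351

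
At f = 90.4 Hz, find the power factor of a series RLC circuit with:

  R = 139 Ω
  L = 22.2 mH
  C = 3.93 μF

Step 1 — Angular frequency: ω = 2π·f = 2π·90.4 = 568 rad/s.
Step 2 — Component impedances:
  R: Z = R = 139 Ω
  L: Z = jωL = j·568·0.0222 = 0 + j12.61 Ω
  C: Z = 1/(jωC) = -j/(ω·C) = 0 - j448 Ω
Step 3 — Series combination: Z_total = R + L + C = 139 - j435.4 Ω = 457∠-72.3° Ω.
Step 4 — Power factor: PF = cos(φ) = Re(Z)/|Z| = 139/457.02 = 0.3041.
Step 5 — Type: Im(Z) = -435.4 ⇒ leading (phase φ = -72.3°).

PF = 0.3041 (leading, φ = -72.3°)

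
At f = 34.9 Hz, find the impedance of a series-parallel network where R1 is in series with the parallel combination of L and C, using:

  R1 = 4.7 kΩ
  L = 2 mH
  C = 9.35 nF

Step 1 — Angular frequency: ω = 2π·f = 2π·34.9 = 219.3 rad/s.
Step 2 — Component impedances:
  R1: Z = R = 4700 Ω
  L: Z = jωL = j·219.3·0.002 = 0 + j0.4386 Ω
  C: Z = 1/(jωC) = -j/(ω·C) = 0 - j4.877e+05 Ω
Step 3 — Parallel branch: L || C = 1/(1/L + 1/C) = 0 + j0.4386 Ω.
Step 4 — Series with R1: Z_total = R1 + (L || C) = 4700 + j0.4386 Ω = 4700∠0.0° Ω.

Z = 4700 + j0.4386 Ω = 4700∠0.0° Ω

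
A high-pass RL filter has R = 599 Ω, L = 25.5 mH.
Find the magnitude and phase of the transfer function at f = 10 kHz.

Step 1 — Angular frequency: ω = 2π·1e+04 = 6.283e+04 rad/s.
Step 2 — Transfer function: H(jω) = jωL/(R + jωL).
Step 3 — Numerator jωL = j·1602; denominator R + jωL = 599 + j1602.
Step 4 — H = 0.8774 + j0.328.
Step 5 — Magnitude: |H| = 0.9367 (-0.6 dB); phase: φ = 20.5°.

|H| = 0.9367 (-0.6 dB), φ = 20.5°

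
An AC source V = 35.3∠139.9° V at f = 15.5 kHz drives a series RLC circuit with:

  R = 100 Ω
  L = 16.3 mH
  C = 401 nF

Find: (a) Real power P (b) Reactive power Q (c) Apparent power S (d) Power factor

Step 1 — Angular frequency: ω = 2π·f = 2π·1.55e+04 = 9.739e+04 rad/s.
Step 2 — Component impedances:
  R: Z = R = 100 Ω
  L: Z = jωL = j·9.739e+04·0.0163 = 0 + j1587 Ω
  C: Z = 1/(jωC) = -j/(ω·C) = 0 - j25.61 Ω
Step 3 — Series combination: Z_total = R + L + C = 100 + j1562 Ω = 1565∠86.3° Ω.
Step 4 — Source phasor: V = 35.3∠139.9° V = -27 + j22.74 V.
Step 5 — Current: I = V / Z = 0.0134 + j0.01815 A = 0.02256∠53.6° A.
Step 6 — Complex power: S = V·I* = 0.05087 + j0.7946 VA.
Step 7 — Real power: P = Re(S) = 0.05087 W.
Step 8 — Reactive power: Q = Im(S) = 0.7946 VAR.
Step 9 — Apparent power: |S| = 0.7962 VA.
Step 10 — Power factor: PF = P/|S| = 0.0639 (lagging).

(a) P = 0.05087 W  (b) Q = 0.7946 VAR  (c) S = 0.7962 VA  (d) PF = 0.0639 (lagging)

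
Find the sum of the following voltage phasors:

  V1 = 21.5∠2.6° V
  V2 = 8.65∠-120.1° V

Step 1 — Convert each phasor to rectangular form:
  V1 = 21.5·(cos(2.6°) + j·sin(2.6°)) = 21.48 + j0.9753 V
  V2 = 8.65·(cos(-120.1°) + j·sin(-120.1°)) = -4.338 - j7.484 V
Step 2 — Sum components: V_total = 17.14 - j6.508 V.
Step 3 — Convert to polar: |V_total| = 18.33 V, ∠V_total = -20.8°.

V_total = 18.33∠-20.8° V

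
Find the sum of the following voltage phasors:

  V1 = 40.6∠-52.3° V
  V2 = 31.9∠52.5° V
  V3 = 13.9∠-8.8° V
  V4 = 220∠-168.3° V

Step 1 — Convert each phasor to rectangular form:
  V1 = 40.6·(cos(-52.3°) + j·sin(-52.3°)) = 24.83 - j32.12 V
  V2 = 31.9·(cos(52.5°) + j·sin(52.5°)) = 19.42 + j25.31 V
  V3 = 13.9·(cos(-8.8°) + j·sin(-8.8°)) = 13.74 - j2.127 V
  V4 = 220·(cos(-168.3°) + j·sin(-168.3°)) = -215.4 - j44.61 V
Step 2 — Sum components: V_total = -157.4 - j53.56 V.
Step 3 — Convert to polar: |V_total| = 166.3 V, ∠V_total = -161.2°.

V_total = 166.3∠-161.2° V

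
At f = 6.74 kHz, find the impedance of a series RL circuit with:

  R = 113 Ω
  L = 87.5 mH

Step 1 — Angular frequency: ω = 2π·f = 2π·6740 = 4.235e+04 rad/s.
Step 2 — Component impedances:
  R: Z = R = 113 Ω
  L: Z = jωL = j·4.235e+04·0.0875 = 0 + j3706 Ω
Step 3 — Series combination: Z_total = R + L = 113 + j3706 Ω = 3707∠88.3° Ω.

Z = 113 + j3706 Ω = 3707∠88.3° Ω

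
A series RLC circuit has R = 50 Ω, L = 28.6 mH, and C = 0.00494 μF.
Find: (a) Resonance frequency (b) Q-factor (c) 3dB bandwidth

Step 1 — Resonance condition Im(Z)=0 gives ω₀ = 1/√(LC).
Step 2 — ω₀ = 1/√(0.0286·4.94e-09) = 8.413e+04 rad/s.
Step 3 — f₀ = ω₀/(2π) = 1.339e+04 Hz.
Step 4 — Series Q: Q = ω₀L/R = 8.413e+04·0.0286/50 = 48.12.
Step 5 — 3dB bandwidth: Δω = ω₀/Q = 1748 rad/s; BW = Δω/(2π) = 278.2 Hz.

(a) f₀ = 1.339e+04 Hz  (b) Q = 48.12  (c) BW = 278.2 Hz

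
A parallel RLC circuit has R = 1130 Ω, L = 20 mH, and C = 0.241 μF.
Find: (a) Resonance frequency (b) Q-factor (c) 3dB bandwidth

Step 1 — Resonance: ω₀ = 1/√(LC) = 1/√(0.02·2.41e-07) = 1.44e+04 rad/s.
Step 2 — f₀ = ω₀/(2π) = 2292 Hz.
Step 3 — Parallel Q: Q = R/(ω₀L) = 1130/(1.44e+04·0.02) = 3.923.
Step 4 — Bandwidth: Δω = ω₀/Q = 3672 rad/s; BW = Δω/(2π) = 584.4 Hz.

(a) f₀ = 2292 Hz  (b) Q = 3.923  (c) BW = 584.4 Hz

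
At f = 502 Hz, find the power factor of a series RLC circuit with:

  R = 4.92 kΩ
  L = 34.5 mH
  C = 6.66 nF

Step 1 — Angular frequency: ω = 2π·f = 2π·502 = 3154 rad/s.
Step 2 — Component impedances:
  R: Z = R = 4920 Ω
  L: Z = jωL = j·3154·0.0345 = 0 + j108.8 Ω
  C: Z = 1/(jωC) = -j/(ω·C) = 0 - j4.76e+04 Ω
Step 3 — Series combination: Z_total = R + L + C = 4920 - j4.75e+04 Ω = 4.775e+04∠-84.1° Ω.
Step 4 — Power factor: PF = cos(φ) = Re(Z)/|Z| = 4920/4.775e+04 = 0.103.
Step 5 — Type: Im(Z) = -4.75e+04 ⇒ leading (phase φ = -84.1°).

PF = 0.103 (leading, φ = -84.1°)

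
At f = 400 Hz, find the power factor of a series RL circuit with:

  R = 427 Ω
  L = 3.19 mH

Step 1 — Angular frequency: ω = 2π·f = 2π·400 = 2513 rad/s.
Step 2 — Component impedances:
  R: Z = R = 427 Ω
  L: Z = jωL = j·2513·0.00319 = 0 + j8.017 Ω
Step 3 — Series combination: Z_total = R + L = 427 + j8.017 Ω = 427.1∠1.1° Ω.
Step 4 — Power factor: PF = cos(φ) = Re(Z)/|Z| = 427/427.1 = 0.9998.
Step 5 — Type: Im(Z) = 8.017 ⇒ lagging (phase φ = 1.1°).

PF = 0.9998 (lagging, φ = 1.1°)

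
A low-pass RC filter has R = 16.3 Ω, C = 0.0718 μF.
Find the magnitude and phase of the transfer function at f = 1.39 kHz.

Step 1 — Angular frequency: ω = 2π·1390 = 8734 rad/s.
Step 2 — Transfer function: H(jω) = 1/(1 + jωRC).
Step 3 — Denominator: 1 + jωRC = 1 + j·8734·16.3·7.18e-08 = 1 + j0.01022.
Step 4 — H = 0.9999 - j0.01022.
Step 5 — Magnitude: |H| = 0.9999 (-0.0 dB); phase: φ = -0.6°.

|H| = 0.9999 (-0.0 dB), φ = -0.6°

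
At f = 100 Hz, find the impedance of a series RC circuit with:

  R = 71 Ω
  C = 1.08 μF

Step 1 — Angular frequency: ω = 2π·f = 2π·100 = 628.3 rad/s.
Step 2 — Component impedances:
  R: Z = R = 71 Ω
  C: Z = 1/(jωC) = -j/(ω·C) = 0 - j1474 Ω
Step 3 — Series combination: Z_total = R + C = 71 - j1474 Ω = 1475∠-87.2° Ω.

Z = 71 - j1474 Ω = 1475∠-87.2° Ω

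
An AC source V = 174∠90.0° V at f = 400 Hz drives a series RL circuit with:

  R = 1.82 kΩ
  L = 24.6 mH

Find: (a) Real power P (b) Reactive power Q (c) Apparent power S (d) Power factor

Step 1 — Angular frequency: ω = 2π·f = 2π·400 = 2513 rad/s.
Step 2 — Component impedances:
  R: Z = R = 1820 Ω
  L: Z = jωL = j·2513·0.0246 = 0 + j61.83 Ω
Step 3 — Series combination: Z_total = R + L = 1820 + j61.83 Ω = 1821∠1.9° Ω.
Step 4 — Source phasor: V = 174∠90.0° V = 0 + j174 V.
Step 5 — Current: I = V / Z = 0.003244 + j0.09549 A = 0.09555∠88.1° A.
Step 6 — Complex power: S = V·I* = 16.62 + j0.5645 VA.
Step 7 — Real power: P = Re(S) = 16.62 W.
Step 8 — Reactive power: Q = Im(S) = 0.5645 VAR.
Step 9 — Apparent power: |S| = 16.63 VA.
Step 10 — Power factor: PF = P/|S| = 0.9994 (lagging).

(a) P = 16.62 W  (b) Q = 0.5645 VAR  (c) S = 16.63 VA  (d) PF = 0.9994 (lagging)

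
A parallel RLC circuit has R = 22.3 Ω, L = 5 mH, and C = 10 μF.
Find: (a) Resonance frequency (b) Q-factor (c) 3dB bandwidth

Step 1 — Resonance: ω₀ = 1/√(LC) = 1/√(0.005·1e-05) = 4472 rad/s.
Step 2 — f₀ = ω₀/(2π) = 711.8 Hz.
Step 3 — Parallel Q: Q = R/(ω₀L) = 22.3/(4472·0.005) = 0.9973.
Step 4 — Bandwidth: Δω = ω₀/Q = 4484 rad/s; BW = Δω/(2π) = 713.7 Hz.

(a) f₀ = 711.8 Hz  (b) Q = 0.9973  (c) BW = 713.7 Hz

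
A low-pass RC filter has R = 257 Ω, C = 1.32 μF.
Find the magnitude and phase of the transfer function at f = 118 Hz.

Step 1 — Angular frequency: ω = 2π·118 = 741.4 rad/s.
Step 2 — Transfer function: H(jω) = 1/(1 + jωRC).
Step 3 — Denominator: 1 + jωRC = 1 + j·741.4·257·1.32e-06 = 1 + j0.2515.
Step 4 — H = 0.9405 - j0.2366.
Step 5 — Magnitude: |H| = 0.9698 (-0.3 dB); phase: φ = -14.1°.

|H| = 0.9698 (-0.3 dB), φ = -14.1°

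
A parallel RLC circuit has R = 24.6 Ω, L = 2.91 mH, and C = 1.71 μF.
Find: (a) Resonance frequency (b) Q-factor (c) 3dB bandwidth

Step 1 — Resonance: ω₀ = 1/√(LC) = 1/√(0.00291·1.71e-06) = 1.418e+04 rad/s.
Step 2 — f₀ = ω₀/(2π) = 2256 Hz.
Step 3 — Parallel Q: Q = R/(ω₀L) = 24.6/(1.418e+04·0.00291) = 0.5963.
Step 4 — Bandwidth: Δω = ω₀/Q = 2.377e+04 rad/s; BW = Δω/(2π) = 3783 Hz.

(a) f₀ = 2256 Hz  (b) Q = 0.5963  (c) BW = 3783 Hz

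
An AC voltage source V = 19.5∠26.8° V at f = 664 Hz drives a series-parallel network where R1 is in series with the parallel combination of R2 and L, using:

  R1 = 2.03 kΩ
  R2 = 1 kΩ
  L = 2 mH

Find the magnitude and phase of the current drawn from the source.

Step 1 — Angular frequency: ω = 2π·f = 2π·664 = 4172 rad/s.
Step 2 — Component impedances:
  R1: Z = R = 2030 Ω
  R2: Z = R = 1000 Ω
  L: Z = jωL = j·4172·0.002 = 0 + j8.344 Ω
Step 3 — Parallel branch: R2 || L = 1/(1/R2 + 1/L) = 0.06962 + j8.343 Ω.
Step 4 — Series with R1: Z_total = R1 + (R2 || L) = 2030 + j8.343 Ω = 2030∠0.2° Ω.
Step 5 — Source phasor: V = 19.5∠26.8° V = 17.41 + j8.792 V.
Step 6 — Ohm's law: I = V / Z_total = (17.41 + j8.792) / (2030 + j8.343) = 0.008591 + j0.004296 A.
Step 7 — Convert to polar: |I| = 0.009606 A, ∠I = 26.6°.

I = 0.009606∠26.6° A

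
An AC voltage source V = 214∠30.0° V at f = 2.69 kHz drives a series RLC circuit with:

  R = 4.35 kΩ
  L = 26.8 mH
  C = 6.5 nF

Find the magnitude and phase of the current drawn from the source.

Step 1 — Angular frequency: ω = 2π·f = 2π·2690 = 1.69e+04 rad/s.
Step 2 — Component impedances:
  R: Z = R = 4350 Ω
  L: Z = jωL = j·1.69e+04·0.0268 = 0 + j453 Ω
  C: Z = 1/(jωC) = -j/(ω·C) = 0 - j9102 Ω
Step 3 — Series combination: Z_total = R + L + C = 4350 - j8649 Ω = 9682∠-63.3° Ω.
Step 4 — Source phasor: V = 214∠30.0° V = 185.3 + j107 V.
Step 5 — Ohm's law: I = V / Z_total = (185.3 + j107) / (4350 - j8649) = -0.001273 + j0.02207 A.
Step 6 — Convert to polar: |I| = 0.0221 A, ∠I = 93.3°.

I = 0.0221∠93.3° A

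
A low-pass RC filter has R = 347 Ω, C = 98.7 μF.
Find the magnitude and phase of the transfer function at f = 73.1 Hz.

Step 1 — Angular frequency: ω = 2π·73.1 = 459.3 rad/s.
Step 2 — Transfer function: H(jω) = 1/(1 + jωRC).
Step 3 — Denominator: 1 + jωRC = 1 + j·459.3·347·9.87e-05 = 1 + j15.73.
Step 4 — H = 0.004025 - j0.06331.
Step 5 — Magnitude: |H| = 0.06344 (-24.0 dB); phase: φ = -86.4°.

|H| = 0.06344 (-24.0 dB), φ = -86.4°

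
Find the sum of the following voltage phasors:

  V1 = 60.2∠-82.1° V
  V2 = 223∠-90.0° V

Step 1 — Convert each phasor to rectangular form:
  V1 = 60.2·(cos(-82.1°) + j·sin(-82.1°)) = 8.274 - j59.63 V
  V2 = 223·(cos(-90.0°) + j·sin(-90.0°)) = 0 - j223 V
Step 2 — Sum components: V_total = 8.274 - j282.6 V.
Step 3 — Convert to polar: |V_total| = 282.7 V, ∠V_total = -88.3°.

V_total = 282.7∠-88.3° V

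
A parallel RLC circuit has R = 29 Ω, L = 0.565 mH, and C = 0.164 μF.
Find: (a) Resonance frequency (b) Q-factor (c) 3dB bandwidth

Step 1 — Resonance: ω₀ = 1/√(LC) = 1/√(0.000565·1.64e-07) = 1.039e+05 rad/s.
Step 2 — f₀ = ω₀/(2π) = 1.653e+04 Hz.
Step 3 — Parallel Q: Q = R/(ω₀L) = 29/(1.039e+05·0.000565) = 0.4941.
Step 4 — Bandwidth: Δω = ω₀/Q = 2.103e+05 rad/s; BW = Δω/(2π) = 3.346e+04 Hz.

(a) f₀ = 1.653e+04 Hz  (b) Q = 0.4941  (c) BW = 3.346e+04 Hz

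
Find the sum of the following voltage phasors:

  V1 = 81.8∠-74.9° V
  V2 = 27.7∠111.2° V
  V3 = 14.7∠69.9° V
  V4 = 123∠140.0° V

Step 1 — Convert each phasor to rectangular form:
  V1 = 81.8·(cos(-74.9°) + j·sin(-74.9°)) = 21.31 - j78.98 V
  V2 = 27.7·(cos(111.2°) + j·sin(111.2°)) = -10.02 + j25.83 V
  V3 = 14.7·(cos(69.9°) + j·sin(69.9°)) = 5.052 + j13.8 V
  V4 = 123·(cos(140.0°) + j·sin(140.0°)) = -94.22 + j79.06 V
Step 2 — Sum components: V_total = -77.88 + j39.72 V.
Step 3 — Convert to polar: |V_total| = 87.42 V, ∠V_total = 153.0°.

V_total = 87.42∠153.0° V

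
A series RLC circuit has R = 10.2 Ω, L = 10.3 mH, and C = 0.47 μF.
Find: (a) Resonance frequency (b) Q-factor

Step 1 — Resonance condition Im(Z)=0 gives ω₀ = 1/√(LC).
Step 2 — ω₀ = 1/√(0.0103·4.7e-07) = 1.437e+04 rad/s.
Step 3 — f₀ = ω₀/(2π) = 2287 Hz.
Step 4 — Series Q: Q = ω₀L/R = 1.437e+04·0.0103/10.2 = 14.51.

(a) f₀ = 2287 Hz  (b) Q = 14.51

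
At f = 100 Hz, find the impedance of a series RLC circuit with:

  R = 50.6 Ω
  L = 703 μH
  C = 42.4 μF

Step 1 — Angular frequency: ω = 2π·f = 2π·100 = 628.3 rad/s.
Step 2 — Component impedances:
  R: Z = R = 50.6 Ω
  L: Z = jωL = j·628.3·0.000703 = 0 + j0.4417 Ω
  C: Z = 1/(jωC) = -j/(ω·C) = 0 - j37.54 Ω
Step 3 — Series combination: Z_total = R + L + C = 50.6 - j37.09 Ω = 62.74∠-36.2° Ω.

Z = 50.6 - j37.09 Ω = 62.74∠-36.2° Ω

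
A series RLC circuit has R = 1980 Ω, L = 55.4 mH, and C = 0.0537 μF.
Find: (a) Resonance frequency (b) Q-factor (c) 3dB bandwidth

Step 1 — Resonance condition Im(Z)=0 gives ω₀ = 1/√(LC).
Step 2 — ω₀ = 1/√(0.0554·5.37e-08) = 1.833e+04 rad/s.
Step 3 — f₀ = ω₀/(2π) = 2918 Hz.
Step 4 — Series Q: Q = ω₀L/R = 1.833e+04·0.0554/1980 = 0.513.
Step 5 — 3dB bandwidth: Δω = ω₀/Q = 3.574e+04 rad/s; BW = Δω/(2π) = 5688 Hz.

(a) f₀ = 2918 Hz  (b) Q = 0.513  (c) BW = 5688 Hz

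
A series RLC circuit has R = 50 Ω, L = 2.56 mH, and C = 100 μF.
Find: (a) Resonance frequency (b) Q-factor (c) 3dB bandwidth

Step 1 — Resonance condition Im(Z)=0 gives ω₀ = 1/√(LC).
Step 2 — ω₀ = 1/√(0.00256·0.0001) = 1976 rad/s.
Step 3 — f₀ = ω₀/(2π) = 314.6 Hz.
Step 4 — Series Q: Q = ω₀L/R = 1976·0.00256/50 = 0.1012.
Step 5 — 3dB bandwidth: Δω = ω₀/Q = 1.953e+04 rad/s; BW = Δω/(2π) = 3108 Hz.

(a) f₀ = 314.6 Hz  (b) Q = 0.1012  (c) BW = 3108 Hz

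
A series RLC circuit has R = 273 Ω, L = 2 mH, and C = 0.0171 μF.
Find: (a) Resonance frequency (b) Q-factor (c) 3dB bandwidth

Step 1 — Resonance: ω₀ = 1/√(LC) = 1/√(0.002·1.71e-08) = 1.71e+05 rad/s.
Step 2 — f₀ = ω₀/(2π) = 2.721e+04 Hz.
Step 3 — Series Q: Q = ω₀L/R = 1.71e+05·0.002/273 = 1.253.
Step 4 — Bandwidth: Δω = ω₀/Q = 1.365e+05 rad/s; BW = Δω/(2π) = 2.172e+04 Hz.

(a) f₀ = 2.721e+04 Hz  (b) Q = 1.253  (c) BW = 2.172e+04 Hz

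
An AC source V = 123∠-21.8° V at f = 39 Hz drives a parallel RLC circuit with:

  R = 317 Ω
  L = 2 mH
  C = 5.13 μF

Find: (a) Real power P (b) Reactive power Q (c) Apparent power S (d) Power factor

Step 1 — Angular frequency: ω = 2π·f = 2π·39 = 245 rad/s.
Step 2 — Component impedances:
  R: Z = R = 317 Ω
  L: Z = jωL = j·245·0.002 = 0 + j0.4901 Ω
  C: Z = 1/(jωC) = -j/(ω·C) = 0 - j795.5 Ω
Step 3 — Parallel combination: 1/Z_total = 1/R + 1/L + 1/C; Z_total = 0.0007586 + j0.4904 Ω = 0.4904∠89.9° Ω.
Step 4 — Source phasor: V = 123∠-21.8° V = 114.2 - j45.68 V.
Step 5 — Current: I = V / Z = -92.79 - j233 A = 250.8∠-111.7° A.
Step 6 — Complex power: S = V·I* = 47.73 + j3.085e+04 VA.
Step 7 — Real power: P = Re(S) = 47.73 W.
Step 8 — Reactive power: Q = Im(S) = 3.085e+04 VAR.
Step 9 — Apparent power: |S| = 3.085e+04 VA.
Step 10 — Power factor: PF = P/|S| = 0.001547 (lagging).

(a) P = 47.73 W  (b) Q = 3.085e+04 VAR  (c) S = 3.085e+04 VA  (d) PF = 0.001547 (lagging)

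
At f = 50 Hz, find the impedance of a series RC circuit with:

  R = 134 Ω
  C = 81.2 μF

Step 1 — Angular frequency: ω = 2π·f = 2π·50 = 314.2 rad/s.
Step 2 — Component impedances:
  R: Z = R = 134 Ω
  C: Z = 1/(jωC) = -j/(ω·C) = 0 - j39.2 Ω
Step 3 — Series combination: Z_total = R + C = 134 - j39.2 Ω = 139.6∠-16.3° Ω.

Z = 134 - j39.2 Ω = 139.6∠-16.3° Ω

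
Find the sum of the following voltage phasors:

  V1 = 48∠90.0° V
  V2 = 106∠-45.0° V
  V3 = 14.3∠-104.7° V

Step 1 — Convert each phasor to rectangular form:
  V1 = 48·(cos(90.0°) + j·sin(90.0°)) = 0 + j48 V
  V2 = 106·(cos(-45.0°) + j·sin(-45.0°)) = 74.95 - j74.95 V
  V3 = 14.3·(cos(-104.7°) + j·sin(-104.7°)) = -3.629 - j13.83 V
Step 2 — Sum components: V_total = 71.32 - j40.79 V.
Step 3 — Convert to polar: |V_total| = 82.16 V, ∠V_total = -29.8°.

V_total = 82.16∠-29.8° V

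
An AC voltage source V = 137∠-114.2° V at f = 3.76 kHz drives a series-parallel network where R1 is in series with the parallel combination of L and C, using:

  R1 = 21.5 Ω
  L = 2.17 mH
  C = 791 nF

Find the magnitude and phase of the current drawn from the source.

Step 1 — Angular frequency: ω = 2π·f = 2π·3760 = 2.362e+04 rad/s.
Step 2 — Component impedances:
  R1: Z = R = 21.5 Ω
  L: Z = jωL = j·2.362e+04·0.00217 = 0 + j51.27 Ω
  C: Z = 1/(jωC) = -j/(ω·C) = 0 - j53.51 Ω
Step 3 — Parallel branch: L || C = 1/(1/L + 1/C) = 0 + j1221 Ω.
Step 4 — Series with R1: Z_total = R1 + (L || C) = 21.5 + j1221 Ω = 1221∠89.0° Ω.
Step 5 — Source phasor: V = 137∠-114.2° V = -56.16 - j125 V.
Step 6 — Ohm's law: I = V / Z_total = (-56.16 - j125) / (21.5 + j1221) = -0.1031 + j0.04418 A.
Step 7 — Convert to polar: |I| = 0.1122 A, ∠I = 156.8°.

I = 0.1122∠156.8° A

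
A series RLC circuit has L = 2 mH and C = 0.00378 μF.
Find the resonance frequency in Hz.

Step 1 — Resonance condition Im(Z)=0 gives ω₀ = 1/√(LC).
Step 2 — ω₀ = 1/√(0.002·3.78e-09) = 3.637e+05 rad/s.
Step 3 — f₀ = ω₀/(2π) = 5.788e+04 Hz.

f₀ = 5.788e+04 Hz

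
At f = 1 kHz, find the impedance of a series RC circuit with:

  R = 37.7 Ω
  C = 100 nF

Step 1 — Angular frequency: ω = 2π·f = 2π·1000 = 6283 rad/s.
Step 2 — Component impedances:
  R: Z = R = 37.7 Ω
  C: Z = 1/(jωC) = -j/(ω·C) = 0 - j1592 Ω
Step 3 — Series combination: Z_total = R + C = 37.7 - j1592 Ω = 1592∠-88.6° Ω.

Z = 37.7 - j1592 Ω = 1592∠-88.6° Ω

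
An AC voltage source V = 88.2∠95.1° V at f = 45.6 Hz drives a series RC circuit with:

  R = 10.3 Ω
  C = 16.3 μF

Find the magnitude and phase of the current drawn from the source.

Step 1 — Angular frequency: ω = 2π·f = 2π·45.6 = 286.5 rad/s.
Step 2 — Component impedances:
  R: Z = R = 10.3 Ω
  C: Z = 1/(jωC) = -j/(ω·C) = 0 - j214.1 Ω
Step 3 — Series combination: Z_total = R + C = 10.3 - j214.1 Ω = 214.4∠-87.2° Ω.
Step 4 — Source phasor: V = 88.2∠95.1° V = -7.84 + j87.85 V.
Step 5 — Ohm's law: I = V / Z_total = (-7.84 + j87.85) / (10.3 - j214.1) = -0.4111 - j0.01684 A.
Step 6 — Convert to polar: |I| = 0.4114 A, ∠I = -177.7°.

I = 0.4114∠-177.7° A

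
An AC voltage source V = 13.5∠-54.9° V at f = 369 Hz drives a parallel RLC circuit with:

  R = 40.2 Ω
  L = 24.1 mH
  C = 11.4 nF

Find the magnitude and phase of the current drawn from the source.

Step 1 — Angular frequency: ω = 2π·f = 2π·369 = 2318 rad/s.
Step 2 — Component impedances:
  R: Z = R = 40.2 Ω
  L: Z = jωL = j·2318·0.0241 = 0 + j55.88 Ω
  C: Z = 1/(jωC) = -j/(ω·C) = 0 - j3.783e+04 Ω
Step 3 — Parallel combination: 1/Z_total = 1/R + 1/L + 1/C; Z_total = 26.52 + j19.05 Ω = 32.65∠35.7° Ω.
Step 4 — Source phasor: V = 13.5∠-54.9° V = 7.763 - j11.05 V.
Step 5 — Ohm's law: I = V / Z_total = (7.763 - j11.05) / (26.52 + j19.05) = -0.00428 - j0.4135 A.
Step 6 — Convert to polar: |I| = 0.4135 A, ∠I = -90.6°.

I = 0.4135∠-90.6° A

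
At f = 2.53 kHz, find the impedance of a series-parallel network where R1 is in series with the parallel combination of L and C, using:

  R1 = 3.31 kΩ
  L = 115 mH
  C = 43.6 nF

Step 1 — Angular frequency: ω = 2π·f = 2π·2530 = 1.59e+04 rad/s.
Step 2 — Component impedances:
  R1: Z = R = 3310 Ω
  L: Z = jωL = j·1.59e+04·0.115 = 0 + j1828 Ω
  C: Z = 1/(jωC) = -j/(ω·C) = 0 - j1443 Ω
Step 3 — Parallel branch: L || C = 1/(1/L + 1/C) = 0 - j6846 Ω.
Step 4 — Series with R1: Z_total = R1 + (L || C) = 3310 - j6846 Ω = 7604∠-64.2° Ω.

Z = 3310 - j6846 Ω = 7604∠-64.2° Ω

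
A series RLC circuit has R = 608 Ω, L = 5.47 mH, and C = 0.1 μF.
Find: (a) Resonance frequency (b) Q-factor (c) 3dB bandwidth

Step 1 — Resonance: ω₀ = 1/√(LC) = 1/√(0.00547·1e-07) = 4.276e+04 rad/s.
Step 2 — f₀ = ω₀/(2π) = 6805 Hz.
Step 3 — Series Q: Q = ω₀L/R = 4.276e+04·0.00547/608 = 0.3847.
Step 4 — Bandwidth: Δω = ω₀/Q = 1.112e+05 rad/s; BW = Δω/(2π) = 1.769e+04 Hz.

(a) f₀ = 6805 Hz  (b) Q = 0.3847  (c) BW = 1.769e+04 Hz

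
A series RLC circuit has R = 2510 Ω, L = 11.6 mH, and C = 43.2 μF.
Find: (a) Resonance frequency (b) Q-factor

Step 1 — Resonance condition Im(Z)=0 gives ω₀ = 1/√(LC).
Step 2 — ω₀ = 1/√(0.0116·4.32e-05) = 1413 rad/s.
Step 3 — f₀ = ω₀/(2π) = 224.8 Hz.
Step 4 — Series Q: Q = ω₀L/R = 1413·0.0116/2510 = 0.006528.

(a) f₀ = 224.8 Hz  (b) Q = 0.006528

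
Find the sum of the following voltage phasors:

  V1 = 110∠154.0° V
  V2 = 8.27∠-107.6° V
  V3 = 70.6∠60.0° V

Step 1 — Convert each phasor to rectangular form:
  V1 = 110·(cos(154.0°) + j·sin(154.0°)) = -98.87 + j48.22 V
  V2 = 8.27·(cos(-107.6°) + j·sin(-107.6°)) = -2.501 - j7.883 V
  V3 = 70.6·(cos(60.0°) + j·sin(60.0°)) = 35.3 + j61.14 V
Step 2 — Sum components: V_total = -66.07 + j101.5 V.
Step 3 — Convert to polar: |V_total| = 121.1 V, ∠V_total = 123.1°.

V_total = 121.1∠123.1° V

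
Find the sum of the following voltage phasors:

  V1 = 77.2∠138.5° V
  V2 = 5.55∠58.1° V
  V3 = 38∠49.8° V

Step 1 — Convert each phasor to rectangular form:
  V1 = 77.2·(cos(138.5°) + j·sin(138.5°)) = -57.82 + j51.15 V
  V2 = 5.55·(cos(58.1°) + j·sin(58.1°)) = 2.933 + j4.712 V
  V3 = 38·(cos(49.8°) + j·sin(49.8°)) = 24.53 + j29.02 V
Step 2 — Sum components: V_total = -30.36 + j84.89 V.
Step 3 — Convert to polar: |V_total| = 90.16 V, ∠V_total = 109.7°.

V_total = 90.16∠109.7° V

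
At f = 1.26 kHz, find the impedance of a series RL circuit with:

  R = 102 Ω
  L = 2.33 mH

Step 1 — Angular frequency: ω = 2π·f = 2π·1260 = 7917 rad/s.
Step 2 — Component impedances:
  R: Z = R = 102 Ω
  L: Z = jωL = j·7917·0.00233 = 0 + j18.45 Ω
Step 3 — Series combination: Z_total = R + L = 102 + j18.45 Ω = 103.7∠10.3° Ω.

Z = 102 + j18.45 Ω = 103.7∠10.3° Ω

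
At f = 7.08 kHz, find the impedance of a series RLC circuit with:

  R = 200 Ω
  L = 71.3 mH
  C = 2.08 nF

Step 1 — Angular frequency: ω = 2π·f = 2π·7080 = 4.448e+04 rad/s.
Step 2 — Component impedances:
  R: Z = R = 200 Ω
  L: Z = jωL = j·4.448e+04·0.0713 = 0 + j3172 Ω
  C: Z = 1/(jωC) = -j/(ω·C) = 0 - j1.081e+04 Ω
Step 3 — Series combination: Z_total = R + L + C = 200 - j7636 Ω = 7638∠-88.5° Ω.

Z = 200 - j7636 Ω = 7638∠-88.5° Ω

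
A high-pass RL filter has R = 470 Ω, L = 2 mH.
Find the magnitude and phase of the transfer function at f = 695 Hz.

Step 1 — Angular frequency: ω = 2π·695 = 4367 rad/s.
Step 2 — Transfer function: H(jω) = jωL/(R + jωL).
Step 3 — Numerator jωL = j·8.734; denominator R + jωL = 470 + j8.734.
Step 4 — H = 0.0003452 + j0.01858.
Step 5 — Magnitude: |H| = 0.01858 (-34.6 dB); phase: φ = 88.9°.

|H| = 0.01858 (-34.6 dB), φ = 88.9°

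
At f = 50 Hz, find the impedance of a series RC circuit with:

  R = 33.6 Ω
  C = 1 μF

Step 1 — Angular frequency: ω = 2π·f = 2π·50 = 314.2 rad/s.
Step 2 — Component impedances:
  R: Z = R = 33.6 Ω
  C: Z = 1/(jωC) = -j/(ω·C) = 0 - j3183 Ω
Step 3 — Series combination: Z_total = R + C = 33.6 - j3183 Ω = 3183∠-89.4° Ω.

Z = 33.6 - j3183 Ω = 3183∠-89.4° Ω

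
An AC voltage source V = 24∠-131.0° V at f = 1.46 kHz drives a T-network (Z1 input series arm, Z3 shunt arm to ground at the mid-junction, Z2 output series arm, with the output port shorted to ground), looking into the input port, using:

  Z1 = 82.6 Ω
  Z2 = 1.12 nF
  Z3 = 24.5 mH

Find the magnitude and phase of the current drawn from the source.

Step 1 — Angular frequency: ω = 2π·f = 2π·1460 = 9173 rad/s.
Step 2 — Component impedances:
  Z1: Z = R = 82.6 Ω
  Z2: Z = 1/(jωC) = -j/(ω·C) = 0 - j9.733e+04 Ω
  Z3: Z = jωL = j·9173·0.0245 = 0 + j224.7 Ω
Step 3 — With the output port shorted to ground, the output series arm Z2 runs from the junction to ground; the shunt arm Z3 also runs from the junction to ground. They appear in parallel: Z3 || Z2 = 0 + j225.3 Ω.
Step 4 — Series with input arm Z1: Z_in = Z1 + (Z3 || Z2) = 82.6 + j225.3 Ω = 239.9∠69.9° Ω.
Step 5 — Source phasor: V = 24∠-131.0° V = -15.75 - j18.11 V.
Step 6 — Ohm's law: I = V / Z_total = (-15.75 - j18.11) / (82.6 + j225.3) = -0.09347 + j0.03562 A.
Step 7 — Convert to polar: |I| = 0.1 A, ∠I = 159.1°.

I = 0.1∠159.1° A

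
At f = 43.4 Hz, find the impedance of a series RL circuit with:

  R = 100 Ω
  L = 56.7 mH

Step 1 — Angular frequency: ω = 2π·f = 2π·43.4 = 272.7 rad/s.
Step 2 — Component impedances:
  R: Z = R = 100 Ω
  L: Z = jωL = j·272.7·0.0567 = 0 + j15.46 Ω
Step 3 — Series combination: Z_total = R + L = 100 + j15.46 Ω = 101.2∠8.8° Ω.

Z = 100 + j15.46 Ω = 101.2∠8.8° Ω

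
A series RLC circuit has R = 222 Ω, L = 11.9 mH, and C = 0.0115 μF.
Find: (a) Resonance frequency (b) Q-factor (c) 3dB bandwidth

Step 1 — Resonance: ω₀ = 1/√(LC) = 1/√(0.0119·1.15e-08) = 8.548e+04 rad/s.
Step 2 — f₀ = ω₀/(2π) = 1.36e+04 Hz.
Step 3 — Series Q: Q = ω₀L/R = 8.548e+04·0.0119/222 = 4.582.
Step 4 — Bandwidth: Δω = ω₀/Q = 1.866e+04 rad/s; BW = Δω/(2π) = 2969 Hz.

(a) f₀ = 1.36e+04 Hz  (b) Q = 4.582  (c) BW = 2969 Hz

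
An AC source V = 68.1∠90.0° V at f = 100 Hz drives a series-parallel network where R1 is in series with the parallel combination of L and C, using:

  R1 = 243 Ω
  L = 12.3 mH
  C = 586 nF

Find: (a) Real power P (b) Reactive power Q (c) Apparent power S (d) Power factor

Step 1 — Angular frequency: ω = 2π·f = 2π·100 = 628.3 rad/s.
Step 2 — Component impedances:
  R1: Z = R = 243 Ω
  L: Z = jωL = j·628.3·0.0123 = 0 + j7.728 Ω
  C: Z = 1/(jωC) = -j/(ω·C) = 0 - j2716 Ω
Step 3 — Parallel branch: L || C = 1/(1/L + 1/C) = 0 + j7.75 Ω.
Step 4 — Series with R1: Z_total = R1 + (L || C) = 243 + j7.75 Ω = 243.1∠1.8° Ω.
Step 5 — Source phasor: V = 68.1∠90.0° V = 0 + j68.1 V.
Step 6 — Current: I = V / Z = 0.008929 + j0.28 A = 0.2801∠88.2° A.
Step 7 — Complex power: S = V·I* = 19.07 + j0.6081 VA.
Step 8 — Real power: P = Re(S) = 19.07 W.
Step 9 — Reactive power: Q = Im(S) = 0.6081 VAR.
Step 10 — Apparent power: |S| = 19.08 VA.
Step 11 — Power factor: PF = P/|S| = 0.9995 (lagging).

(a) P = 19.07 W  (b) Q = 0.6081 VAR  (c) S = 19.08 VA  (d) PF = 0.9995 (lagging)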